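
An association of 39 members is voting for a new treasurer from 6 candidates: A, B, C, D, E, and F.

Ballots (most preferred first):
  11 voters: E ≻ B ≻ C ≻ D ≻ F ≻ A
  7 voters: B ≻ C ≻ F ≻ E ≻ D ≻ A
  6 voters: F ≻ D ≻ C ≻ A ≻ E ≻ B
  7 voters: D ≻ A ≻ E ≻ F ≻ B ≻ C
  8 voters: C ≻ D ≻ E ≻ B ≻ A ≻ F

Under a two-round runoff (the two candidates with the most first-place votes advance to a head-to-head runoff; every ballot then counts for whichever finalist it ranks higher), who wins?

C

Round 1 first-place votes: A 0, B 7, C 8, D 7, E 11, F 6. E and C advance.
Runoff: E is ranked above C on 18 ballots, C above E on 21.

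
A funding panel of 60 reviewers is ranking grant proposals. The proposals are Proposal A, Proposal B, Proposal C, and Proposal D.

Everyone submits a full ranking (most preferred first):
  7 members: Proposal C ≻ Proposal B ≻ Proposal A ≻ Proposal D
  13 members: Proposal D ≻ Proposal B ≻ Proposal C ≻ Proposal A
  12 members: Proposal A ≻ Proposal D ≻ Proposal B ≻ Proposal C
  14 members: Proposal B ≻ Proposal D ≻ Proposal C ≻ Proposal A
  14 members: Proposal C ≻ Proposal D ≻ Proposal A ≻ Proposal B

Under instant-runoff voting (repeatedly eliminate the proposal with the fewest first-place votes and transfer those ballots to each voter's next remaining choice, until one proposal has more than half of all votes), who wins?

Round 1: Proposal A 12, Proposal B 14, Proposal C 21, Proposal D 13. Proposal A eliminated.
Round 2: Proposal B 14, Proposal C 21, Proposal D 25. Proposal B eliminated.
Round 3: Proposal C 21, Proposal D 39. Proposal D has a majority (≥31).

Proposal D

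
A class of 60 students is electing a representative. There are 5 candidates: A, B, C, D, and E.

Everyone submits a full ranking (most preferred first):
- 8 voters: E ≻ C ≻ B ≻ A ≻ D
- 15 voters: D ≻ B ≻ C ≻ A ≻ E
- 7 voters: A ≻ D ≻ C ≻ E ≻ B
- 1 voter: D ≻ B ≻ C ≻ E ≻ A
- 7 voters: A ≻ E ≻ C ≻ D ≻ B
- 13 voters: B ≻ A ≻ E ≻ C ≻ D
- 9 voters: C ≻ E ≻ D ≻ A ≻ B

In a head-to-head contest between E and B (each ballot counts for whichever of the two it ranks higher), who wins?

E

E is ranked above B on 31 ballots; B above E on 29.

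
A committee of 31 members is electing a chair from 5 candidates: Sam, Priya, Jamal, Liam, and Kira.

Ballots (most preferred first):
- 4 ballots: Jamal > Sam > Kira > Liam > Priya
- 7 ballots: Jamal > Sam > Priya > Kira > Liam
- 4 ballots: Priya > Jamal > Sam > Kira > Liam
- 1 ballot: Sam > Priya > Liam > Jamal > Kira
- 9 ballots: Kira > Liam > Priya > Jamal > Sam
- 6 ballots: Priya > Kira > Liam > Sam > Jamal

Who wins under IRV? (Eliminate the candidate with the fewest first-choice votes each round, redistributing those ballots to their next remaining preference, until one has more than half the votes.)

Priya

Round 1: Sam 1, Priya 10, Jamal 11, Liam 0, Kira 9. Liam eliminated.
Round 2: Sam 1, Priya 10, Jamal 11, Kira 9. Sam eliminated.
Round 3: Priya 11, Jamal 11, Kira 9. Kira eliminated.
Round 4: Priya 20, Jamal 11. Priya has a majority (≥16).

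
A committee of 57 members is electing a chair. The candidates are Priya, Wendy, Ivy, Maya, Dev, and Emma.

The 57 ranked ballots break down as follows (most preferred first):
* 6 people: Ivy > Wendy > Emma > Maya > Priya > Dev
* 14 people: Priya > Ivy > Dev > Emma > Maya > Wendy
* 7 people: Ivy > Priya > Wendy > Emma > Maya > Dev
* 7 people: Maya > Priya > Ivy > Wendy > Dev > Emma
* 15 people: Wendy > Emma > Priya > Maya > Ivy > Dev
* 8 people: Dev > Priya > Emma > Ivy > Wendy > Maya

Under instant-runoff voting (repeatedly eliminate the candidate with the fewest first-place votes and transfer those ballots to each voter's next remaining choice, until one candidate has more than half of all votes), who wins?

Priya

Round 1: Priya 14, Wendy 15, Ivy 13, Maya 7, Dev 8, Emma 0. Emma eliminated.
Round 2: Priya 14, Wendy 15, Ivy 13, Maya 7, Dev 8. Maya eliminated.
Round 3: Priya 21, Wendy 15, Ivy 13, Dev 8. Dev eliminated.
Round 4: Priya 29, Wendy 15, Ivy 13. Priya has a majority (≥29).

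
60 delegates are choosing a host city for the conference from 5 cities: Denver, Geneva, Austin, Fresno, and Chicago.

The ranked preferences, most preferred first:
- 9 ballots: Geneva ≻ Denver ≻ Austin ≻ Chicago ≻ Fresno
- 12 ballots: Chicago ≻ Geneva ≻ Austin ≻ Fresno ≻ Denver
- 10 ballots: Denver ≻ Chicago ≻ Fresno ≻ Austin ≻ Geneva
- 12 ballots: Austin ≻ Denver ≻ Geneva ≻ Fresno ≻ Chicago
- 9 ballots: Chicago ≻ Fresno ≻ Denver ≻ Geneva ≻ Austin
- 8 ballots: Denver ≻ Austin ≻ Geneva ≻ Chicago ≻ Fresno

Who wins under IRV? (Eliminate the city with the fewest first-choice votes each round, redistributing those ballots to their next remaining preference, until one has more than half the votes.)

Denver

Round 1: Denver 18, Geneva 9, Austin 12, Fresno 0, Chicago 21. Fresno eliminated.
Round 2: Denver 18, Geneva 9, Austin 12, Chicago 21. Geneva eliminated.
Round 3: Denver 27, Austin 12, Chicago 21. Austin eliminated.
Round 4: Denver 39, Chicago 21. Denver has a majority (≥31).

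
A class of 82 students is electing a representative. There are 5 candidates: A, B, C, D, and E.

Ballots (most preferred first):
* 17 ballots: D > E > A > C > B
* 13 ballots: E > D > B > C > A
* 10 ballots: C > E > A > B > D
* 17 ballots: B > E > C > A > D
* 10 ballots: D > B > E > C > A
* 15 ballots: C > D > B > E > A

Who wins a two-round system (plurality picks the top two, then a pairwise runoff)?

C

Round 1 first-place votes: A 0, B 17, C 25, D 27, E 13. D and C advance.
Runoff: D is ranked above C on 40 ballots, C above D on 42.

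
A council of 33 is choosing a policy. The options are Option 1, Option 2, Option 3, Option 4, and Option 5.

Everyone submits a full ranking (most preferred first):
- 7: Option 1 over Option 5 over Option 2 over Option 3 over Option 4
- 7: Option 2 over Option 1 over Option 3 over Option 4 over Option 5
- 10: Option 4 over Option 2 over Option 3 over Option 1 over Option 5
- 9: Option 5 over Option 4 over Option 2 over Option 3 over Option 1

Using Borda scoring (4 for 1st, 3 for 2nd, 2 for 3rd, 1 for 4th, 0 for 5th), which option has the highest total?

Option 1: 7×4 + 7×3 + 10×1 + 9×0 = 59
Option 2: 7×2 + 7×4 + 10×3 + 9×2 = 90
Option 3: 7×1 + 7×2 + 10×2 + 9×1 = 50
Option 4: 7×0 + 7×1 + 10×4 + 9×3 = 74
Option 5: 7×3 + 7×0 + 10×0 + 9×4 = 57

Option 2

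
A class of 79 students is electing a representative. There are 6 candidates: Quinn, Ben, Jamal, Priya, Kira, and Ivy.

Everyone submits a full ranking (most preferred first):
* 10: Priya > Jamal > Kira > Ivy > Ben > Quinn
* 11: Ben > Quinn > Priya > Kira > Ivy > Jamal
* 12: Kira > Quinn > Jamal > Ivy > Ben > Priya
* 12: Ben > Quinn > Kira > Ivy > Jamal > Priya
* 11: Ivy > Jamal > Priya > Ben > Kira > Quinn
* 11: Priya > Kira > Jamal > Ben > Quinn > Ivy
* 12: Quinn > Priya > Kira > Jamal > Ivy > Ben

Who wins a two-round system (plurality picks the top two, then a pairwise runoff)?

Priya

Round 1 first-place votes: Quinn 12, Ben 23, Jamal 0, Priya 21, Kira 12, Ivy 11. Ben and Priya advance.
Runoff: Ben is ranked above Priya on 35 ballots, Priya above Ben on 44.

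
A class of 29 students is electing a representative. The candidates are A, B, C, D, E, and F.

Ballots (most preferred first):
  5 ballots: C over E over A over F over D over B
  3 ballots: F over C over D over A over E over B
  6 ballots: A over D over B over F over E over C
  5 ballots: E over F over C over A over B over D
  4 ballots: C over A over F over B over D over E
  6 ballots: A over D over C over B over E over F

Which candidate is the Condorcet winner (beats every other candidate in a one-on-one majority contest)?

C vs A: 17–12
C vs B: 23–6
C vs D: 17–12
C vs E: 18–11
C vs F: 15–14
C beats every other candidate.

C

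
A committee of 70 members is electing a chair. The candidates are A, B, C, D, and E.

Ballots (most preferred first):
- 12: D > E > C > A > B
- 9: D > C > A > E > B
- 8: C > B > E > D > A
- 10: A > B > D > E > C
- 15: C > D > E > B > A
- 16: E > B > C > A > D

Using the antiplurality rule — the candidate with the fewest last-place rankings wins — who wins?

E

Last-place votes: A 23, B 21, C 10, D 16, E 0.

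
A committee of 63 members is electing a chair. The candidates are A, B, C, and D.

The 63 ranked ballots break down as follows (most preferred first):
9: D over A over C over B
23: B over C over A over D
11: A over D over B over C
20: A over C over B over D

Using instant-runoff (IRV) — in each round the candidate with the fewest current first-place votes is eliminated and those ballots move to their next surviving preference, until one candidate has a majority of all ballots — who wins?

Round 1: A 31, B 23, C 0, D 9. C eliminated.
Round 2: A 31, B 23, D 9. D eliminated.
Round 3: A 40, B 23. A has a majority (≥32).

A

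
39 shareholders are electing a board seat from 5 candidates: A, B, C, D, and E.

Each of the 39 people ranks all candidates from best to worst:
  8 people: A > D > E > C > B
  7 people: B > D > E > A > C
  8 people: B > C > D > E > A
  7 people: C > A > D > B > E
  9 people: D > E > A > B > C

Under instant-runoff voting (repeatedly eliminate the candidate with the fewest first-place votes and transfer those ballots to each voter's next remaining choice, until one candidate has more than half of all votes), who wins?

A

Round 1: A 8, B 15, C 7, D 9, E 0. E eliminated.
Round 2: A 8, B 15, C 7, D 9. C eliminated.
Round 3: A 15, B 15, D 9. D eliminated.
Round 4: A 24, B 15. A has a majority (≥20).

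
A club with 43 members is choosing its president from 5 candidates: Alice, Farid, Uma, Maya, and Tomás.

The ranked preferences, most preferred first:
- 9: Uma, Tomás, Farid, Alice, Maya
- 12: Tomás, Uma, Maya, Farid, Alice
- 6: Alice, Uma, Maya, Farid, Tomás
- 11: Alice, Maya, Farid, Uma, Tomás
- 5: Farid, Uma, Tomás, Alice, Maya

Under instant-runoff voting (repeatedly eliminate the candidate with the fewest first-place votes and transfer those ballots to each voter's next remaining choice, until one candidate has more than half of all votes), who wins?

Uma

Round 1: Alice 17, Farid 5, Uma 9, Maya 0, Tomás 12. Maya eliminated.
Round 2: Alice 17, Farid 5, Uma 9, Tomás 12. Farid eliminated.
Round 3: Alice 17, Uma 14, Tomás 12. Tomás eliminated.
Round 4: Alice 17, Uma 26. Uma has a majority (≥22).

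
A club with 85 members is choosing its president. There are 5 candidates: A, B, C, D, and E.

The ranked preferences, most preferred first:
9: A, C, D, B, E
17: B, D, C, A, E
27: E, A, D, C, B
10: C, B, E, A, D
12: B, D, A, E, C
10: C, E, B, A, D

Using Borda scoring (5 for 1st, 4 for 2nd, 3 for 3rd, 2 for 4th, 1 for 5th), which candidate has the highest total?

A

A: 9×5 + 17×2 + 27×4 + 10×2 + 12×3 + 10×2 = 263
B: 9×2 + 17×5 + 27×1 + 10×4 + 12×5 + 10×3 = 260
C: 9×4 + 17×3 + 27×2 + 10×5 + 12×1 + 10×5 = 253
D: 9×3 + 17×4 + 27×3 + 10×1 + 12×4 + 10×1 = 244
E: 9×1 + 17×1 + 27×5 + 10×3 + 12×2 + 10×4 = 255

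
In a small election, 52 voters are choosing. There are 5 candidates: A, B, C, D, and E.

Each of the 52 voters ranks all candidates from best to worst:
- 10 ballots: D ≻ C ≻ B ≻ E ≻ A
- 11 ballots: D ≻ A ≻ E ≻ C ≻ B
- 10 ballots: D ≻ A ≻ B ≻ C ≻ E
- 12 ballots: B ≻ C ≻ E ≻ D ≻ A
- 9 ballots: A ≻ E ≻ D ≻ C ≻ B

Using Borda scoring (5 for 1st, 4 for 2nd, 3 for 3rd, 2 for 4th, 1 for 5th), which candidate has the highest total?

D

A: 10×1 + 11×4 + 10×4 + 12×1 + 9×5 = 151
B: 10×3 + 11×1 + 10×3 + 12×5 + 9×1 = 140
C: 10×4 + 11×2 + 10×2 + 12×4 + 9×2 = 148
D: 10×5 + 11×5 + 10×5 + 12×2 + 9×3 = 206
E: 10×2 + 11×3 + 10×1 + 12×3 + 9×4 = 135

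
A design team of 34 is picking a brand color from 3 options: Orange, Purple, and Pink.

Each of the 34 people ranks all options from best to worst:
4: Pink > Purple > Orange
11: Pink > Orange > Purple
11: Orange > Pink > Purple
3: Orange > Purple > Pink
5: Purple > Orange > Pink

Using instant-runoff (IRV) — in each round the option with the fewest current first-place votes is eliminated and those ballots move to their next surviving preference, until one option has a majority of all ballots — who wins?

Round 1: Orange 14, Purple 5, Pink 15. Purple eliminated.
Round 2: Orange 19, Pink 15. Orange has a majority (≥18).

Orange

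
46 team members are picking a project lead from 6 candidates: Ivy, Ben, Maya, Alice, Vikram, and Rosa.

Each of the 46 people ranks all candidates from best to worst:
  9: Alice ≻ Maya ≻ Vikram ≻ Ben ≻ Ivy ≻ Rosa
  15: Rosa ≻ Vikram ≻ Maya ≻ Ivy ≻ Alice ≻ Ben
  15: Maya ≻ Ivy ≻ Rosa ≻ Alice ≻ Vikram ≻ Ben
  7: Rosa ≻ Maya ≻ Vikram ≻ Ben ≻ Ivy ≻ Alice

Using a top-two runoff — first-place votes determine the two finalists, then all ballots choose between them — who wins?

Maya

Round 1 first-place votes: Ivy 0, Ben 0, Maya 15, Alice 9, Vikram 0, Rosa 22. Rosa and Maya advance.
Runoff: Rosa is ranked above Maya on 22 ballots, Maya above Rosa on 24.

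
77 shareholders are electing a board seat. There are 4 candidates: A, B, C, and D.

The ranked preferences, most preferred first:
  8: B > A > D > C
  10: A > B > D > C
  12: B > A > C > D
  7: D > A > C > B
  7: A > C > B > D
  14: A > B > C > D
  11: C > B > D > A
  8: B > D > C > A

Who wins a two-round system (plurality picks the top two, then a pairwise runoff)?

B

Round 1 first-place votes: A 31, B 28, C 11, D 7. A and B advance.
Runoff: A is ranked above B on 38 ballots, B above A on 39.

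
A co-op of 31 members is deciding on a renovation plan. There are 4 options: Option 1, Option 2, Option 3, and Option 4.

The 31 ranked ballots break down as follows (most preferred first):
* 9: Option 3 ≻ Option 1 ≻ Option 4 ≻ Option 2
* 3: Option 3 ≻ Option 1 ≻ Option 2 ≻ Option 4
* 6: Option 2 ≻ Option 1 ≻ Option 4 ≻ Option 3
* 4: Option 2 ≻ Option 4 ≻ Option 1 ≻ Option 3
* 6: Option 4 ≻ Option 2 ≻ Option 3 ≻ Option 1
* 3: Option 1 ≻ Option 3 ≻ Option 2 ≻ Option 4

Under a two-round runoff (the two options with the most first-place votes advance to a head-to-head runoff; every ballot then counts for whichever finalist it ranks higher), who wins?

Option 2

Round 1 first-place votes: Option 1 3, Option 2 10, Option 3 12, Option 4 6. Option 3 and Option 2 advance.
Runoff: Option 3 is ranked above Option 2 on 15 ballots, Option 2 above Option 3 on 16.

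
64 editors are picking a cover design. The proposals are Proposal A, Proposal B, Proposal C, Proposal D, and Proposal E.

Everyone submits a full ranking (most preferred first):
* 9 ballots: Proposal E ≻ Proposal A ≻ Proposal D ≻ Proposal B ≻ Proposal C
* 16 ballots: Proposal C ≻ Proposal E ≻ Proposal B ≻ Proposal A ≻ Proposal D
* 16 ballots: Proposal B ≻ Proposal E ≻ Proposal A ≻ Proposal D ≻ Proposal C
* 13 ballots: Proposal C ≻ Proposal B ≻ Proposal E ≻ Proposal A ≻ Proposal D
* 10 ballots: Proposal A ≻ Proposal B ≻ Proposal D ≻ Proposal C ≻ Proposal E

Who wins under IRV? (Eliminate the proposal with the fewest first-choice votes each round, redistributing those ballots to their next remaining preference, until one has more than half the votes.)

Proposal A

Round 1: Proposal A 10, Proposal B 16, Proposal C 29, Proposal D 0, Proposal E 9. Proposal D eliminated.
Round 2: Proposal A 10, Proposal B 16, Proposal C 29, Proposal E 9. Proposal E eliminated.
Round 3: Proposal A 19, Proposal B 16, Proposal C 29. Proposal B eliminated.
Round 4: Proposal A 35, Proposal C 29. Proposal A has a majority (≥33).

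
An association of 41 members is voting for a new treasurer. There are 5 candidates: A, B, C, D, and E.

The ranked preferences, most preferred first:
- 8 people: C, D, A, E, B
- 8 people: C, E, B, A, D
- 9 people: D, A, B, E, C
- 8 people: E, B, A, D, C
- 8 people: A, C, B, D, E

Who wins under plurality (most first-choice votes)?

C

First-place votes: A 8, B 0, C 16, D 9, E 8.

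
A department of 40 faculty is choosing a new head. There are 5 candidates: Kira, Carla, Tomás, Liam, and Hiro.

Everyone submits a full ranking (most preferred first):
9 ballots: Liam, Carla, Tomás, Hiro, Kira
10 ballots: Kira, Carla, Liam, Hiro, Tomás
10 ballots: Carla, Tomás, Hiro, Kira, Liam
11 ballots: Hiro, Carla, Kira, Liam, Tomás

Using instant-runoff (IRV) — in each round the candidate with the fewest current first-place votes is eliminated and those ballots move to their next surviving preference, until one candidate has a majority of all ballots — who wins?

Carla

Round 1: Kira 10, Carla 10, Tomás 0, Liam 9, Hiro 11. Tomás eliminated.
Round 2: Kira 10, Carla 10, Liam 9, Hiro 11. Liam eliminated.
Round 3: Kira 10, Carla 19, Hiro 11. Kira eliminated.
Round 4: Carla 29, Hiro 11. Carla has a majority (≥21).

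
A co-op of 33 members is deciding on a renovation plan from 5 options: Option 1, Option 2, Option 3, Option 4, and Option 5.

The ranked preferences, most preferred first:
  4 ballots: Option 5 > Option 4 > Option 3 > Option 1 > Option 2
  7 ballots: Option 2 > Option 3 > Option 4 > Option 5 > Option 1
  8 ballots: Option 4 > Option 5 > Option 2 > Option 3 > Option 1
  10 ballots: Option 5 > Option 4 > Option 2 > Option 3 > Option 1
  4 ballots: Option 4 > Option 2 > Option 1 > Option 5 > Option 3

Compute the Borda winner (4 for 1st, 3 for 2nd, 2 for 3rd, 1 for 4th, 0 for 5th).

Option 4

Option 1: 4×1 + 7×0 + 8×0 + 10×0 + 4×2 = 12
Option 2: 4×0 + 7×4 + 8×2 + 10×2 + 4×3 = 76
Option 3: 4×2 + 7×3 + 8×1 + 10×1 + 4×0 = 47
Option 4: 4×3 + 7×2 + 8×4 + 10×3 + 4×4 = 104
Option 5: 4×4 + 7×1 + 8×3 + 10×4 + 4×1 = 91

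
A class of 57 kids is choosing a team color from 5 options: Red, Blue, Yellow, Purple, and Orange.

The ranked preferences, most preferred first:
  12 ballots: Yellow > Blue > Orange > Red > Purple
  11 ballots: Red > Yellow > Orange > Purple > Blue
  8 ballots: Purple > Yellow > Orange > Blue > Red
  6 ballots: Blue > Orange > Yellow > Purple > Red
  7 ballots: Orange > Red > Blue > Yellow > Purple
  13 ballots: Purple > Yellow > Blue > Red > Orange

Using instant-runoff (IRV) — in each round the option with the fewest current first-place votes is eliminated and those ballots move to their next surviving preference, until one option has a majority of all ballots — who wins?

Yellow

Round 1: Red 11, Blue 6, Yellow 12, Purple 21, Orange 7. Blue eliminated.
Round 2: Red 11, Yellow 12, Purple 21, Orange 13. Red eliminated.
Round 3: Yellow 23, Purple 21, Orange 13. Orange eliminated.
Round 4: Yellow 36, Purple 21. Yellow has a majority (≥29).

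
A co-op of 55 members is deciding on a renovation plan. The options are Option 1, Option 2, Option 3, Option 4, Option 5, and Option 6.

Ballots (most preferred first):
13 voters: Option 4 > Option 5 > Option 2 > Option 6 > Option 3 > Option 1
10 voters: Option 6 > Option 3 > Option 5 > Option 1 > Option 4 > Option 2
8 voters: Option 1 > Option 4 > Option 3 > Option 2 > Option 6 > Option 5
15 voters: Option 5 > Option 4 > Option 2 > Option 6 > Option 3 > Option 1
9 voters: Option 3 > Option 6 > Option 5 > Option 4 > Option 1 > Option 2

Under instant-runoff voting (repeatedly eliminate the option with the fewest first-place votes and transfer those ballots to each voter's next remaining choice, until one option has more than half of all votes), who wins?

Option 4

Round 1: Option 1 8, Option 2 0, Option 3 9, Option 4 13, Option 5 15, Option 6 10. Option 2 eliminated.
Round 2: Option 1 8, Option 3 9, Option 4 13, Option 5 15, Option 6 10. Option 1 eliminated.
Round 3: Option 3 9, Option 4 21, Option 5 15, Option 6 10. Option 3 eliminated.
Round 4: Option 4 21, Option 5 15, Option 6 19. Option 5 eliminated.
Round 5: Option 4 36, Option 6 19. Option 4 has a majority (≥28).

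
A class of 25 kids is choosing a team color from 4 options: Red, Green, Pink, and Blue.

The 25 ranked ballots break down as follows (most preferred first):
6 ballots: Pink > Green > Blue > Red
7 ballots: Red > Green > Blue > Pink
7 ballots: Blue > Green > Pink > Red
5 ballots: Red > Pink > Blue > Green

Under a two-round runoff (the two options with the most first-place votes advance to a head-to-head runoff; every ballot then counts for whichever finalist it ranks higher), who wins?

Round 1 first-place votes: Red 12, Green 0, Pink 6, Blue 7. Red and Blue advance.
Runoff: Red is ranked above Blue on 12 ballots, Blue above Red on 13.

Blue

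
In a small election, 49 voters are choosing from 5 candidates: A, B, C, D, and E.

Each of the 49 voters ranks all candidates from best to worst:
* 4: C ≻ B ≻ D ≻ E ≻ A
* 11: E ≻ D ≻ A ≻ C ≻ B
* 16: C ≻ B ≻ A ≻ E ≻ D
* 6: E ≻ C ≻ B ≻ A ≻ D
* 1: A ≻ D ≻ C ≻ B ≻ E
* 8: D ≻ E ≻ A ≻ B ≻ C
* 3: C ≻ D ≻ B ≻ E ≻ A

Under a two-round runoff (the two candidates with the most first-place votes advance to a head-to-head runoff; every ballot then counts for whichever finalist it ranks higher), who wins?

E

Round 1 first-place votes: A 1, B 0, C 23, D 8, E 17. C and E advance.
Runoff: C is ranked above E on 24 ballots, E above C on 25.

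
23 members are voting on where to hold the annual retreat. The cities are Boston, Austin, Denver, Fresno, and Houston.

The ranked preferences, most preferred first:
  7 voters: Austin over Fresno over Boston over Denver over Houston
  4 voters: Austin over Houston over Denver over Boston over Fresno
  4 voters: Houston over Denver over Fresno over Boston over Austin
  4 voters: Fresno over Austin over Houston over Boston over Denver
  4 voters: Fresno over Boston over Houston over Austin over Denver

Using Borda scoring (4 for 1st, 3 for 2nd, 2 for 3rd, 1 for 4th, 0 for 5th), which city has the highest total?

Boston: 7×2 + 4×1 + 4×1 + 4×1 + 4×3 = 38
Austin: 7×4 + 4×4 + 4×0 + 4×3 + 4×1 = 60
Denver: 7×1 + 4×2 + 4×3 + 4×0 + 4×0 = 27
Fresno: 7×3 + 4×0 + 4×2 + 4×4 + 4×4 = 61
Houston: 7×0 + 4×3 + 4×4 + 4×2 + 4×2 = 44

Fresno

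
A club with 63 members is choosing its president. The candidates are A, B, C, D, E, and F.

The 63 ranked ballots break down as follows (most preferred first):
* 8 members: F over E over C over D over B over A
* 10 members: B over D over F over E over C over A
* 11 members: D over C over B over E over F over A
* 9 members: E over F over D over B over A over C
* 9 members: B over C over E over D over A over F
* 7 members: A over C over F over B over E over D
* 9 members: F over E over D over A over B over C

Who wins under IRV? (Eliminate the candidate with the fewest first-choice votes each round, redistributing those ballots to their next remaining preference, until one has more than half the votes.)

F

Round 1: A 7, B 19, C 0, D 11, E 9, F 17. C eliminated.
Round 2: A 7, B 19, D 11, E 9, F 17. A eliminated.
Round 3: B 19, D 11, E 9, F 24. E eliminated.
Round 4: B 19, D 11, F 33. F has a majority (≥32).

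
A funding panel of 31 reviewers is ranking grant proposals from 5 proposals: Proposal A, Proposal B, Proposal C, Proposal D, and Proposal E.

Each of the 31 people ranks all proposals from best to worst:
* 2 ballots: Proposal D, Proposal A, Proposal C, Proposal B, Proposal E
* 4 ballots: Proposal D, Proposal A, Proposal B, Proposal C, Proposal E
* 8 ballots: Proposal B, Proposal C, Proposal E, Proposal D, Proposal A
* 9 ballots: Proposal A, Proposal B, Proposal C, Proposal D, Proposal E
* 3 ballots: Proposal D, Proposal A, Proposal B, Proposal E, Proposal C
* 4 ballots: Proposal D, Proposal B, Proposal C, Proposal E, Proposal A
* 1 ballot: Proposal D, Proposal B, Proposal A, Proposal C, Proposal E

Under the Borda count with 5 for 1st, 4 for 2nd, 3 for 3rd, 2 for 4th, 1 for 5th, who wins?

Proposal B

Proposal A: 2×4 + 4×4 + 8×1 + 9×5 + 3×4 + 4×1 + 1×3 = 96
Proposal B: 2×2 + 4×3 + 8×5 + 9×4 + 3×3 + 4×4 + 1×4 = 121
Proposal C: 2×3 + 4×2 + 8×4 + 9×3 + 3×1 + 4×3 + 1×2 = 90
Proposal D: 2×5 + 4×5 + 8×2 + 9×2 + 3×5 + 4×5 + 1×5 = 104
Proposal E: 2×1 + 4×1 + 8×3 + 9×1 + 3×2 + 4×2 + 1×1 = 54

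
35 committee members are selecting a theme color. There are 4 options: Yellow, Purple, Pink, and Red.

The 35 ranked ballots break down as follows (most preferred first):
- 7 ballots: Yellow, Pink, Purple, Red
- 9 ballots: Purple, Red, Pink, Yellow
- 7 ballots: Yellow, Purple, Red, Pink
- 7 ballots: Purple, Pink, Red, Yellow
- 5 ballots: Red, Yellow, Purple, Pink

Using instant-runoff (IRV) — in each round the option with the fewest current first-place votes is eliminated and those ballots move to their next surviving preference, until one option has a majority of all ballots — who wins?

Yellow

Round 1: Yellow 14, Purple 16, Pink 0, Red 5. Pink eliminated.
Round 2: Yellow 14, Purple 16, Red 5. Red eliminated.
Round 3: Yellow 19, Purple 16. Yellow has a majority (≥18).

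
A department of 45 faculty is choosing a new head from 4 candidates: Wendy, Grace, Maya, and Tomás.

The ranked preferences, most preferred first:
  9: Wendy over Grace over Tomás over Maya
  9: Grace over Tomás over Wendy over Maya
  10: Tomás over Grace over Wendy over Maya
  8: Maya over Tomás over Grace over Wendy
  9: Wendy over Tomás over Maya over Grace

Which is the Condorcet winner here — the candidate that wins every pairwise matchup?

Tomás

Tomás vs Wendy: 27–18
Tomás vs Grace: 27–18
Tomás vs Maya: 37–8
Tomás beats every other candidate.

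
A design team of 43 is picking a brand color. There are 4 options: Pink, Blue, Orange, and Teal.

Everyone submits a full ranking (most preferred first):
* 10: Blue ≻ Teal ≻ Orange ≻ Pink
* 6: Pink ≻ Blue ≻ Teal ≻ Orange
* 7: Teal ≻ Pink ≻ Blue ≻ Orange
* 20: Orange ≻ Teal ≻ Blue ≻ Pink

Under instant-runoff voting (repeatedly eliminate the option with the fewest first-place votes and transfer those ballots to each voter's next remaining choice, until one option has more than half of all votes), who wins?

Blue

Round 1: Pink 6, Blue 10, Orange 20, Teal 7. Pink eliminated.
Round 2: Blue 16, Orange 20, Teal 7. Teal eliminated.
Round 3: Blue 23, Orange 20. Blue has a majority (≥22).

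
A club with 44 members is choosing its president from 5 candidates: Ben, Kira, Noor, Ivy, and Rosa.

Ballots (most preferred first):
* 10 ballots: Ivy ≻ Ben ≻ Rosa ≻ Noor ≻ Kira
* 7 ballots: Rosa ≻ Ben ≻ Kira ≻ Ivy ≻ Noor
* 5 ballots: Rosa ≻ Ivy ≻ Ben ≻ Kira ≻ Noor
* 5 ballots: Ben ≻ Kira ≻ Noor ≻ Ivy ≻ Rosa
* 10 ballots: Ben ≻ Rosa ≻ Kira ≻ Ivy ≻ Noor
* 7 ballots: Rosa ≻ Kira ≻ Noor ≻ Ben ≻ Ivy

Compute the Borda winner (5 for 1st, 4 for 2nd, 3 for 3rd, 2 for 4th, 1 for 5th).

Ben: 10×4 + 7×4 + 5×3 + 5×5 + 10×5 + 7×2 = 172
Kira: 10×1 + 7×3 + 5×2 + 5×4 + 10×3 + 7×4 = 119
Noor: 10×2 + 7×1 + 5×1 + 5×3 + 10×1 + 7×3 = 78
Ivy: 10×5 + 7×2 + 5×4 + 5×2 + 10×2 + 7×1 = 121
Rosa: 10×3 + 7×5 + 5×5 + 5×1 + 10×4 + 7×5 = 170

Ben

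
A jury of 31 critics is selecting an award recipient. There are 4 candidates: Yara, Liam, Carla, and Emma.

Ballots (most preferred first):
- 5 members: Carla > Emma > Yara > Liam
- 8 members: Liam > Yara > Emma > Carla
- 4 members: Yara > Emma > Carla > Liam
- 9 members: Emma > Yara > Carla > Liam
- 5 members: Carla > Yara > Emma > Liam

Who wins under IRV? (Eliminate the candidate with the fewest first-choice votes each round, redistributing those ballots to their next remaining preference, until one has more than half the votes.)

Emma

Round 1: Yara 4, Liam 8, Carla 10, Emma 9. Yara eliminated.
Round 2: Liam 8, Carla 10, Emma 13. Liam eliminated.
Round 3: Carla 10, Emma 21. Emma has a majority (≥16).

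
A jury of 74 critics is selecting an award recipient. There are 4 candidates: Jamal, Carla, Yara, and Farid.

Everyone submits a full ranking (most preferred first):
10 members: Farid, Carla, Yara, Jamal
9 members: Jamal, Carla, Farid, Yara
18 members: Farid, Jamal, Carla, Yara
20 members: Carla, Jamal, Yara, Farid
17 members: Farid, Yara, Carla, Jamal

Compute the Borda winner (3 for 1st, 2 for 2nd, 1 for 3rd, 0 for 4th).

Farid

Jamal: 10×0 + 9×3 + 18×2 + 20×2 + 17×0 = 103
Carla: 10×2 + 9×2 + 18×1 + 20×3 + 17×1 = 133
Yara: 10×1 + 9×0 + 18×0 + 20×1 + 17×2 = 64
Farid: 10×3 + 9×1 + 18×3 + 20×0 + 17×3 = 144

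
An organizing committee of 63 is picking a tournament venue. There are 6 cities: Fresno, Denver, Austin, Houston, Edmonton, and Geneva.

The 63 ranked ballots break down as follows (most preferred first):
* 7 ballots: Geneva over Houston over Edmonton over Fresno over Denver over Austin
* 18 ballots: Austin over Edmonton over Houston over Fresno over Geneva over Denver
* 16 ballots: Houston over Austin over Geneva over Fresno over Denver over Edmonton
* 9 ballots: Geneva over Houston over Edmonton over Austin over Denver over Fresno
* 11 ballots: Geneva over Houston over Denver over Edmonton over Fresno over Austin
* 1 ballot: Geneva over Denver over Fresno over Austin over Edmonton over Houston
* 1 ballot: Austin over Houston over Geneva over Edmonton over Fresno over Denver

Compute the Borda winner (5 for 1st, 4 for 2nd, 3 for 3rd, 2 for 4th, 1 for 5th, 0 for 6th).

Houston

Fresno: 7×2 + 18×2 + 16×2 + 9×0 + 11×1 + 1×3 + 1×1 = 97
Denver: 7×1 + 18×0 + 16×1 + 9×1 + 11×3 + 1×4 + 1×0 = 69
Austin: 7×0 + 18×5 + 16×4 + 9×2 + 11×0 + 1×2 + 1×5 = 179
Houston: 7×4 + 18×3 + 16×5 + 9×4 + 11×4 + 1×0 + 1×4 = 246
Edmonton: 7×3 + 18×4 + 16×0 + 9×3 + 11×2 + 1×1 + 1×2 = 145
Geneva: 7×5 + 18×1 + 16×3 + 9×5 + 11×5 + 1×5 + 1×3 = 209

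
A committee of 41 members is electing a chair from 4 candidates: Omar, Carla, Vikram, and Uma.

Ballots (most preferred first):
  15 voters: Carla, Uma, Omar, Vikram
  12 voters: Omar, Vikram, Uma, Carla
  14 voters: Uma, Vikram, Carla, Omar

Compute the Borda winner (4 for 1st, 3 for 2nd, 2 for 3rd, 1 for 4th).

Uma

Omar: 15×2 + 12×4 + 14×1 = 92
Carla: 15×4 + 12×1 + 14×2 = 100
Vikram: 15×1 + 12×3 + 14×3 = 93
Uma: 15×3 + 12×2 + 14×4 = 125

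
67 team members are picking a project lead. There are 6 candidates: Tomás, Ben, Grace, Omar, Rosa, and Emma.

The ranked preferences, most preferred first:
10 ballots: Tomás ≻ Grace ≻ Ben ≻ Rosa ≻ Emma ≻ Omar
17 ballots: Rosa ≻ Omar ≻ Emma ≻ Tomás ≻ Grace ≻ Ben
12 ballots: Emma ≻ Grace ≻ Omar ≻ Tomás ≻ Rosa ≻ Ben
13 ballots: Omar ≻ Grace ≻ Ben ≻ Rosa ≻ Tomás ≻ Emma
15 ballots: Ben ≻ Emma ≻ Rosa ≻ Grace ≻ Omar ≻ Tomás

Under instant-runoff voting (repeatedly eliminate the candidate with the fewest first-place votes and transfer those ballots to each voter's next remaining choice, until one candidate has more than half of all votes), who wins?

Omar

Round 1: Tomás 10, Ben 15, Grace 0, Omar 13, Rosa 17, Emma 12. Grace eliminated.
Round 2: Tomás 10, Ben 15, Omar 13, Rosa 17, Emma 12. Tomás eliminated.
Round 3: Ben 25, Omar 13, Rosa 17, Emma 12. Emma eliminated.
Round 4: Ben 25, Omar 25, Rosa 17. Rosa eliminated.
Round 5: Ben 25, Omar 42. Omar has a majority (≥34).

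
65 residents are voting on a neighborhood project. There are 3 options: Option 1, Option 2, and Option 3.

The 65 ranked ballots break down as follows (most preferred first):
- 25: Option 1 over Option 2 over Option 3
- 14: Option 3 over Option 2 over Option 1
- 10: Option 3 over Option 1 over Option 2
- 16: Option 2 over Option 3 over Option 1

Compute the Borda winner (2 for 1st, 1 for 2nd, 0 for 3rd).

Option 1: 25×2 + 14×0 + 10×1 + 16×0 = 60
Option 2: 25×1 + 14×1 + 10×0 + 16×2 = 71
Option 3: 25×0 + 14×2 + 10×2 + 16×1 = 64

Option 2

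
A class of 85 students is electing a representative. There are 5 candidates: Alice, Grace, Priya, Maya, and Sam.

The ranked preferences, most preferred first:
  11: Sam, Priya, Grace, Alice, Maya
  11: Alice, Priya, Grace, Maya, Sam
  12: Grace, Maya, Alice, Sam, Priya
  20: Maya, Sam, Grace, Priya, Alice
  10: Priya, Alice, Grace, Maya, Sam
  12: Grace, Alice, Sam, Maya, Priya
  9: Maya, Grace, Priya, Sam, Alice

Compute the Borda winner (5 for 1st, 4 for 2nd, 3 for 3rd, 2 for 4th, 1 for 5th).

Grace

Alice: 11×2 + 11×5 + 12×3 + 20×1 + 10×4 + 12×4 + 9×1 = 230
Grace: 11×3 + 11×3 + 12×5 + 20×3 + 10×3 + 12×5 + 9×4 = 312
Priya: 11×4 + 11×4 + 12×1 + 20×2 + 10×5 + 12×1 + 9×3 = 229
Maya: 11×1 + 11×2 + 12×4 + 20×5 + 10×2 + 12×2 + 9×5 = 270
Sam: 11×5 + 11×1 + 12×2 + 20×4 + 10×1 + 12×3 + 9×2 = 234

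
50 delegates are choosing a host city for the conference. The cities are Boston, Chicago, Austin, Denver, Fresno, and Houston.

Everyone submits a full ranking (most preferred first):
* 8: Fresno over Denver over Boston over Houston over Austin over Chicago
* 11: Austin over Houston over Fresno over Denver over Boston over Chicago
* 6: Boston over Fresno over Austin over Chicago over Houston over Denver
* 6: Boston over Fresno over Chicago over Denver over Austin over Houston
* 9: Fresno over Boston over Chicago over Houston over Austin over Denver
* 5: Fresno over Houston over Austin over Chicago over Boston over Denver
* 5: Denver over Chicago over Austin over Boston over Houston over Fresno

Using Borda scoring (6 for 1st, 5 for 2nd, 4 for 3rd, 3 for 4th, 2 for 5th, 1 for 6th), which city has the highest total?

Fresno

Boston: 8×4 + 11×2 + 6×6 + 6×6 + 9×5 + 5×2 + 5×3 = 196
Chicago: 8×1 + 11×1 + 6×3 + 6×4 + 9×4 + 5×3 + 5×5 = 137
Austin: 8×2 + 11×6 + 6×4 + 6×2 + 9×2 + 5×4 + 5×4 = 176
Denver: 8×5 + 11×3 + 6×1 + 6×3 + 9×1 + 5×1 + 5×6 = 141
Fresno: 8×6 + 11×4 + 6×5 + 6×5 + 9×6 + 5×6 + 5×1 = 241
Houston: 8×3 + 11×5 + 6×2 + 6×1 + 9×3 + 5×5 + 5×2 = 159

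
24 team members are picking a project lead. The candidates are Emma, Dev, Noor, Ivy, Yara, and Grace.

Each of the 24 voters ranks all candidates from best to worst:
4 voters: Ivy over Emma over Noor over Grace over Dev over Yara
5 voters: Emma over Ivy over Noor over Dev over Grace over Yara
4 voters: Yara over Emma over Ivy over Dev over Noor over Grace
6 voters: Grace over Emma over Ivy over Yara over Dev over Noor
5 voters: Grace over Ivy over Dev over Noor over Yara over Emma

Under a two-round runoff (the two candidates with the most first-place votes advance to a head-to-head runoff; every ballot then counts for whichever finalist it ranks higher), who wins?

Round 1 first-place votes: Emma 5, Dev 0, Noor 0, Ivy 4, Yara 4, Grace 11. Grace and Emma advance.
Runoff: Grace is ranked above Emma on 11 ballots, Emma above Grace on 13.

Emma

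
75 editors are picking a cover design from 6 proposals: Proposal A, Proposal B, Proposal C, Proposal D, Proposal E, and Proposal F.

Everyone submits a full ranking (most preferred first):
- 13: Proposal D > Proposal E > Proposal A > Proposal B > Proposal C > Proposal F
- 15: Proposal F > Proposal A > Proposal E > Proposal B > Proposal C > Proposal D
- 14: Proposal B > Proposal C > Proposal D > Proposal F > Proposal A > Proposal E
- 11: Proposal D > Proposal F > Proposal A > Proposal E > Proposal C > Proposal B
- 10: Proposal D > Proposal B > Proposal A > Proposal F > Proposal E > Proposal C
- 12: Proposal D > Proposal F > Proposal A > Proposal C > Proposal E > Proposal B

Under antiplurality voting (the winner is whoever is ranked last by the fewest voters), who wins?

Proposal A

Last-place votes: Proposal A 0, Proposal B 23, Proposal C 10, Proposal D 15, Proposal E 14, Proposal F 13.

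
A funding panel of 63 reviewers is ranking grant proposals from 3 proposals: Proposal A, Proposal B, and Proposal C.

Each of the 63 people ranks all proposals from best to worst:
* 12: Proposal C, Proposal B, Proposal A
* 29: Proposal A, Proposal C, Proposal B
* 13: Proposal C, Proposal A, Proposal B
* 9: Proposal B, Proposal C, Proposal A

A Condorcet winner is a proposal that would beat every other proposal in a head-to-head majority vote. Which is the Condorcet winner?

Proposal C

Proposal C vs Proposal A: 34–29
Proposal C vs Proposal B: 54–9
Proposal C beats every other proposal.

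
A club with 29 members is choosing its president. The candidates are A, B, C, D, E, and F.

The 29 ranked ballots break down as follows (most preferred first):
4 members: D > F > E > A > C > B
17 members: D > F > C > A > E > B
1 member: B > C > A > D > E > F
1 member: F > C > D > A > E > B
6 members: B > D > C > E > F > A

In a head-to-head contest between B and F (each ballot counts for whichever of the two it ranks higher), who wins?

F

B is ranked above F on 7 ballots; F above B on 22.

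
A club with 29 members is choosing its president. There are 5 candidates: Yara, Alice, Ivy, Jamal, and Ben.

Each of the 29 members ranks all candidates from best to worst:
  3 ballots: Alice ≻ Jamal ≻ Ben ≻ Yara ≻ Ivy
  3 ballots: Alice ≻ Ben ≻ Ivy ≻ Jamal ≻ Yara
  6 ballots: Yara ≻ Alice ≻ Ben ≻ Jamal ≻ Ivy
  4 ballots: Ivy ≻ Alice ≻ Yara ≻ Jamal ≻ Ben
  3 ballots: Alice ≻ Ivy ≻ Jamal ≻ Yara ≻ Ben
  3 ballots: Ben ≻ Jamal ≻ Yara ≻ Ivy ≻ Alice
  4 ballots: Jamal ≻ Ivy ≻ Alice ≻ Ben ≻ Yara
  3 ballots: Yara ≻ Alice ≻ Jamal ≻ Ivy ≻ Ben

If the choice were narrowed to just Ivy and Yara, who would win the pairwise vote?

Ivy is ranked above Yara on 14 ballots; Yara above Ivy on 15.

Yara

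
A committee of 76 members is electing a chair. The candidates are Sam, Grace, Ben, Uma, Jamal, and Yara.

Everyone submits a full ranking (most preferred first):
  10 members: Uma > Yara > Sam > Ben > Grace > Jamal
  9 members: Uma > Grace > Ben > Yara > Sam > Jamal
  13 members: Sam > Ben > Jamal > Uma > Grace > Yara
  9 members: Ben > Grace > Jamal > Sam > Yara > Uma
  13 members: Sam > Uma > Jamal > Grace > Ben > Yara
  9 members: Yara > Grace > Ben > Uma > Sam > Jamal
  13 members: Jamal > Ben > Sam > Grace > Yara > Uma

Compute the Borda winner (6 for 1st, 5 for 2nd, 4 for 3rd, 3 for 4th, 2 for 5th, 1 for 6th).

Sam: 10×4 + 9×2 + 13×6 + 9×3 + 13×6 + 9×2 + 13×4 = 311
Grace: 10×2 + 9×5 + 13×2 + 9×5 + 13×3 + 9×5 + 13×3 = 259
Ben: 10×3 + 9×4 + 13×5 + 9×6 + 13×2 + 9×4 + 13×5 = 312
Uma: 10×6 + 9×6 + 13×3 + 9×1 + 13×5 + 9×3 + 13×1 = 267
Jamal: 10×1 + 9×1 + 13×4 + 9×4 + 13×4 + 9×1 + 13×6 = 246
Yara: 10×5 + 9×3 + 13×1 + 9×2 + 13×1 + 9×6 + 13×2 = 201

Ben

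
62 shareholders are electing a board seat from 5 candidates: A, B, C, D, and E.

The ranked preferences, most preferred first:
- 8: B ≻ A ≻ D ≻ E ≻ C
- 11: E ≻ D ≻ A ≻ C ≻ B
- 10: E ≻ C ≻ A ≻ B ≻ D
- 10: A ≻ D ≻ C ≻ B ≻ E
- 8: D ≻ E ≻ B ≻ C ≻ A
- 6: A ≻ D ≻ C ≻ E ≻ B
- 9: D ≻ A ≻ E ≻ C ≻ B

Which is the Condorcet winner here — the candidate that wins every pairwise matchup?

A vs B: 46–16
A vs C: 44–18
A vs D: 34–28
A vs E: 33–29
A beats every other candidate.

A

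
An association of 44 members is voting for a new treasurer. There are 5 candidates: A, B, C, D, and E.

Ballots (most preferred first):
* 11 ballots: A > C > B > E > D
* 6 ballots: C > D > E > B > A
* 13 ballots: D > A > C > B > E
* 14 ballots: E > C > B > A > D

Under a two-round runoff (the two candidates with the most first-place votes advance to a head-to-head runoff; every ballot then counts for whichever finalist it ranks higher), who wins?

Round 1 first-place votes: A 11, B 0, C 6, D 13, E 14. E and D advance.
Runoff: E is ranked above D on 25 ballots, D above E on 19.

E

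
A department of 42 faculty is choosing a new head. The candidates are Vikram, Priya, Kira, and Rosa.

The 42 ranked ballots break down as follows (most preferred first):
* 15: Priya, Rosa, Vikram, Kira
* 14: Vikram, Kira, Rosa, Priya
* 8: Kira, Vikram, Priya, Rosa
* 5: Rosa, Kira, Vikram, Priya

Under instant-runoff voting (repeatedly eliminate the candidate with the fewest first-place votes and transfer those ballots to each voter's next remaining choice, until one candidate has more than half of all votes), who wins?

Round 1: Vikram 14, Priya 15, Kira 8, Rosa 5. Rosa eliminated.
Round 2: Vikram 14, Priya 15, Kira 13. Kira eliminated.
Round 3: Vikram 27, Priya 15. Vikram has a majority (≥22).

Vikram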